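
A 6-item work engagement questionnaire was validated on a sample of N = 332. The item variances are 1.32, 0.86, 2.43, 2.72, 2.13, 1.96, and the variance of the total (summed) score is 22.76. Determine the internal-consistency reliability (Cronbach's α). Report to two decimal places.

ΣVar(i) = 1.32 + 0.86 + 2.43 + 2.72 + 2.13 + 1.96 = 11.42
α = (k/(k−1))·(1 − ΣVar(i)/σ²_T) = (6/5)·(1 − 11.42/22.76) = 0.60

α = 0.60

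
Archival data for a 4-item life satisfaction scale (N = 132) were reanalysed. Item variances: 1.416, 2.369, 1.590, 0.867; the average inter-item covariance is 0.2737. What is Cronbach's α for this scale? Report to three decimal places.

Σσ²ᵢ = 1.416 + 2.369 + 1.590 + 0.867 = 6.242
Sum of the 6 distinct covariances = 6 × 0.2737 = 1.6422
total variance = Σσ²ᵢ + 2·Σcov = 6.242 + 2 × 1.6422 = 9.5264
α = (4/3)·(1 − 6.242/9.5264) = 0.460

α = 0.460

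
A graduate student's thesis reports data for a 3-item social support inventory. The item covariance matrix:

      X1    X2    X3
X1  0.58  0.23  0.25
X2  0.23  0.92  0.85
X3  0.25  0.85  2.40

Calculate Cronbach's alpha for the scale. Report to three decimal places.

Cronbach's alpha = 0.608

Σσᵢ² = 0.58 + 0.92 + 2.40 = 3.90
Sum of the distinct covariances = 1.33
σ²_total = 3.90 + 2 × 1.33 = 6.56
α = (k/(k−1))·(1 − Σσᵢ²/σ²_total) = (3/2)·(1 − 3.90/6.56) = 0.608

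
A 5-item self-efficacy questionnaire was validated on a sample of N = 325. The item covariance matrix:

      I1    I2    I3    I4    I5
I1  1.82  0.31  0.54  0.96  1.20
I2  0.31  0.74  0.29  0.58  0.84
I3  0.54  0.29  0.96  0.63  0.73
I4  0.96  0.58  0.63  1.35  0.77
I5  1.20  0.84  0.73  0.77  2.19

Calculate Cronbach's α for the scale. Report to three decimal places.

Σσᵢ² = 1.82 + 0.74 + 0.96 + 1.35 + 2.19 = 7.06
Sum of the distinct covariances = 6.85
Var(T) = 7.06 + 2 × 6.85 = 20.76
α = (k/(k−1))·(1 − Σσᵢ²/Var(T)) = (5/4)·(1 − 7.06/20.76) = 0.825

α = 0.825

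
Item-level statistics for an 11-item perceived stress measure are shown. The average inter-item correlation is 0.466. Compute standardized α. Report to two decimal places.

standardized α = 0.91

Standardized α = k·r̄ / (1 + (k−1)·r̄) = 11 × 0.466 / (1 + 10 × 0.466)
  = 5.1260 / 5.6600 = 0.91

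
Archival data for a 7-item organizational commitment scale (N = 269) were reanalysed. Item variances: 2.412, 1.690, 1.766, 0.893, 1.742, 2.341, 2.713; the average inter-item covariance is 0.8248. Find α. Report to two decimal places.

Σσ²ᵢ = 2.412 + 1.690 + 1.766 + 0.893 + 1.742 + 2.341 + 2.713 = 13.557
Sum of the 21 distinct covariances = 21 × 0.8248 = 17.3208
σ²_T = Σσ²ᵢ + 2·Σcov = 13.557 + 2 × 17.3208 = 48.1986
α = (7/6)·(1 − 13.557/48.1986) = 0.84

α = 0.84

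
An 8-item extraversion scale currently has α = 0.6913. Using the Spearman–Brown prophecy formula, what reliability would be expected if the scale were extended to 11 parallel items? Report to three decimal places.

predicted reliability = 0.755

Length factor m = 11/8 = 1.3750
α' = m·α / (1 + (m−1)·α)
   = 11/8 × 0.6913 / (1 + (11/8 − 1) × 0.6913)
   = 0.9505 / 1.2592 = 0.755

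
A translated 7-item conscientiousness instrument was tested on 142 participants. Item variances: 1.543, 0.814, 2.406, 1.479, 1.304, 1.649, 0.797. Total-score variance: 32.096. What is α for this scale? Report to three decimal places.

Σσᵢ² = 1.543 + 0.814 + 2.406 + 1.479 + 1.304 + 1.649 + 0.797 = 9.992
α = (k/(k−1))·(1 − Σσᵢ²/σ²_T) = (7/6)·(1 − 9.992/32.096) = 0.803

α = 0.803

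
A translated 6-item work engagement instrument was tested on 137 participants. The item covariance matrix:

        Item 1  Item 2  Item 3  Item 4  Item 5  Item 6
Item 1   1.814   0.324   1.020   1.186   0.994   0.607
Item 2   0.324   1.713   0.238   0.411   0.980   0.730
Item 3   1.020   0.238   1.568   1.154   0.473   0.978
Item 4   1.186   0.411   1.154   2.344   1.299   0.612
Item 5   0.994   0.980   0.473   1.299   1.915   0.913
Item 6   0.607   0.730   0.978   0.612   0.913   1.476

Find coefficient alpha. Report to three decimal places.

ΣVar(i) = 1.814 + 1.713 + 1.568 + 2.344 + 1.915 + 1.476 = 10.830
Sum of the distinct covariances = 11.919
σ²_total = 10.830 + 2 × 11.919 = 34.668
α = (k/(k−1))·(1 − ΣVar(i)/σ²_total) = (6/5)·(1 − 10.830/34.668) = 0.825

coefficient alpha = 0.825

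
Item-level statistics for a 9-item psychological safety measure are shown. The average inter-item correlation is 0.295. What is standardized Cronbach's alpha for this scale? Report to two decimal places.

Standardized α = k·r̄ / (1 + (k−1)·r̄) = 9 × 0.295 / (1 + 8 × 0.295)
  = 2.6550 / 3.3600 = 0.79

standardized Cronbach's alpha = 0.79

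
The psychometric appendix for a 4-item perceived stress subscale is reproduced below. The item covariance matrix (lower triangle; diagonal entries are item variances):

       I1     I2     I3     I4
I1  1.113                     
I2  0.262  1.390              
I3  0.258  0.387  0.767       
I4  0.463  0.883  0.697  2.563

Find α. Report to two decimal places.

α = 0.67

sum of item variances = 1.113 + 1.390 + 0.767 + 2.563 = 5.833
Sum of off-diagonal covariances = 2.950
Var(T) = 5.833 + 2 × 2.950 = 11.733
α = (k/(k−1))·(1 − sum of item variances/Var(T)) = (4/3)·(1 − 5.833/11.733) = 0.67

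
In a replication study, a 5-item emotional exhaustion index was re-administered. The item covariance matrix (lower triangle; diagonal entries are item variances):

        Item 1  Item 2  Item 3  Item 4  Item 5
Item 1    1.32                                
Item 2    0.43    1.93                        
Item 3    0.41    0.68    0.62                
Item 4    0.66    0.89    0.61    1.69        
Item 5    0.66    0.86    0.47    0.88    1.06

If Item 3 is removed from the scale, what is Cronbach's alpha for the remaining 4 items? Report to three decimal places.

Remaining items: Item 1, Item 2, Item 4, Item 5 (k = 4).
ΣVar(i) = 1.32 + 1.93 + 1.69 + 1.06 = 6.00
Var(T) = 6.00 + 2 × 4.38 = 14.76
α (item deleted) = (4/3)·(1 − 6.00/14.76) = 0.791

α = 0.791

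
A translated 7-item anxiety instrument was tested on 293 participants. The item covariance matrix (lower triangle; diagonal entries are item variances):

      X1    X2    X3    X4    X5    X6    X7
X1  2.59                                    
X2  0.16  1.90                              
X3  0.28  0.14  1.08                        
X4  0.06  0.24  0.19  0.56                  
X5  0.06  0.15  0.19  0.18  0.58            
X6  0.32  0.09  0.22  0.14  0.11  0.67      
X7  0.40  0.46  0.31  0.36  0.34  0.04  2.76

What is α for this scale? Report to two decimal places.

Σσᵢ² = 2.59 + 1.90 + 1.08 + 0.56 + 0.58 + 0.67 + 2.76 = 10.14
Σ_{i<j} σ_ij = 4.44
σ²_T = 10.14 + 2 × 4.44 = 19.02
α = (k/(k−1))·(1 − Σσᵢ²/σ²_T) = (7/6)·(1 − 10.14/19.02) = 0.54

α = 0.54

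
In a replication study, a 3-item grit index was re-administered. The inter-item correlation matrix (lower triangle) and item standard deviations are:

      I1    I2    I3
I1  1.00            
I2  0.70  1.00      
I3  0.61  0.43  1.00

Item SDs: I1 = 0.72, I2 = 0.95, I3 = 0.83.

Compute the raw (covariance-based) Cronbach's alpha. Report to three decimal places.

Σσ²ᵢ = 0.72² + 0.95² + 0.83² = 2.1098
Covariances σ_ij = r_ij · s_i · s_j:
  σ(I1,I2) = 0.70 × 0.72 × 0.95 = 0.4788
  σ(I1,I3) = 0.61 × 0.72 × 0.83 = 0.3645
  σ(I2,I3) = 0.43 × 0.95 × 0.83 = 0.3391
σ²_T = Σσ²ᵢ + 2·Σσ_ij = 2.1098 + 2 × 1.1824 = 4.4746
α = (3/2)·(1 − 2.1098/4.4746) = 0.793

Cronbach's alpha = 0.793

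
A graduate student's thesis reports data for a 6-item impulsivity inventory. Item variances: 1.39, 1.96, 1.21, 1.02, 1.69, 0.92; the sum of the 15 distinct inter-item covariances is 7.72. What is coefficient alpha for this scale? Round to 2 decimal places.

Σσᵢ² = 1.39 + 1.96 + 1.21 + 1.02 + 1.69 + 0.92 = 8.19
Sum of distinct covariances = 7.72
total variance = Σσᵢ² + 2·Σcov = 8.19 + 2 × 7.72 = 23.63
α = (6/5)·(1 − 8.19/23.63) = 0.78

α = 0.78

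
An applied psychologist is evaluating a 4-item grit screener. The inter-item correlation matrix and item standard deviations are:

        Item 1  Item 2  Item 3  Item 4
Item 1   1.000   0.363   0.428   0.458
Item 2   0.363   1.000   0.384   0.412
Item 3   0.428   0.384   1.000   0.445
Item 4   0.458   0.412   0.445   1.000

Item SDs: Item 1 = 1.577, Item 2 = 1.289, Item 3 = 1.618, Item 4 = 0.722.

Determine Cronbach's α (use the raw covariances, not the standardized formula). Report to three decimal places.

Σσ²ᵢ = 1.577² + 1.289² + 1.618² + 0.722² = 7.2877
Covariances σ_ij = r_ij · s_i · s_j:
  σ(Item 1,Item 2) = 0.363 × 1.577 × 1.289 = 0.7379
  σ(Item 1,Item 3) = 0.428 × 1.577 × 1.618 = 1.0921
  σ(Item 1,Item 4) = 0.458 × 1.577 × 0.722 = 0.5215
  σ(Item 2,Item 3) = 0.384 × 1.289 × 1.618 = 0.8009
  σ(Item 2,Item 4) = 0.412 × 1.289 × 0.722 = 0.3834
  σ(Item 3,Item 4) = 0.445 × 1.618 × 0.722 = 0.5198
σ²_T = Σσ²ᵢ + 2·Σσ_ij = 7.2877 + 2 × 4.0556 = 15.3989
α = (4/3)·(1 − 7.2877/15.3989) = 0.702

Cronbach's α = 0.702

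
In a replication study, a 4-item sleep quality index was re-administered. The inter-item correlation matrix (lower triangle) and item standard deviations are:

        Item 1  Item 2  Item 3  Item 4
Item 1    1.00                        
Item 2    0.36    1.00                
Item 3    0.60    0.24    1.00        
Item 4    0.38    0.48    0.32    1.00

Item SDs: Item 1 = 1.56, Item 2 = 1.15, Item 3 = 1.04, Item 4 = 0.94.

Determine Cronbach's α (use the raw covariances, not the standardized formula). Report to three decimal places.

α = 0.714

Σσ²ᵢ = 1.56² + 1.15² + 1.04² + 0.94² = 5.7213
Covariances σ_ij = r_ij · s_i · s_j:
  σ(Item 1,Item 2) = 0.36 × 1.56 × 1.15 = 0.6458
  σ(Item 1,Item 3) = 0.60 × 1.56 × 1.04 = 0.9734
  σ(Item 1,Item 4) = 0.38 × 1.56 × 0.94 = 0.5572
  σ(Item 2,Item 3) = 0.24 × 1.15 × 1.04 = 0.2870
  σ(Item 2,Item 4) = 0.48 × 1.15 × 0.94 = 0.5189
  σ(Item 3,Item 4) = 0.32 × 1.04 × 0.94 = 0.3128
σ²_T = Σσ²ᵢ + 2·Σσ_ij = 5.7213 + 2 × 3.2951 = 12.3115
α = (4/3)·(1 − 5.7213/12.3115) = 0.714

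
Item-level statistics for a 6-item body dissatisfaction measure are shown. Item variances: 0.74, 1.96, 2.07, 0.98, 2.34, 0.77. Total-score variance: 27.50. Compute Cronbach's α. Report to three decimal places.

Cronbach's α = 0.813

Σσᵢ² = 0.74 + 1.96 + 2.07 + 0.98 + 2.34 + 0.77 = 8.86
α = (k/(k−1))·(1 − Σσᵢ²/σ²_T) = (6/5)·(1 − 8.86/27.50) = 0.813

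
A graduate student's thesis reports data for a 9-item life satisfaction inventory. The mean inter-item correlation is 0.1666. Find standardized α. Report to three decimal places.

standardized α = 0.643

Standardized α = k·r̄ / (1 + (k−1)·r̄) = 9 × 0.1666 / (1 + 8 × 0.1666)
  = 1.4994 / 2.3328 = 0.643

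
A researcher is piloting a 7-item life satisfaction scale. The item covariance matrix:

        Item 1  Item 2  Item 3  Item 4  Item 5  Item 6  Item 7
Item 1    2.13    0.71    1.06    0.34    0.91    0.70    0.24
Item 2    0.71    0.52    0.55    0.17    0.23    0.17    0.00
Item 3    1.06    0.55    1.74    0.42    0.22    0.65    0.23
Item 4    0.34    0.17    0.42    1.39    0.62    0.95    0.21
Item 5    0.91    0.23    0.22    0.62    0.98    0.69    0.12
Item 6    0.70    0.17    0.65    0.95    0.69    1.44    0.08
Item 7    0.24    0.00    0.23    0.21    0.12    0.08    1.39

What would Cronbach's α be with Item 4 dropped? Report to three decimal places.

Cronbach's α = 0.738

Remaining items: Item 1, Item 2, Item 3, Item 5, Item 6, Item 7 (k = 6).
Σσ²ᵢ = 2.13 + 0.52 + 1.74 + 0.98 + 1.44 + 1.39 = 8.20
Var(T) = 8.20 + 2 × 6.56 = 21.32
α (item deleted) = (6/5)·(1 − 8.20/21.32) = 0.738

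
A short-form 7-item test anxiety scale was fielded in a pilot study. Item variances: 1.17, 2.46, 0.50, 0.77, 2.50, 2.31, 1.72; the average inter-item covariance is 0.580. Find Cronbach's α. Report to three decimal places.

ΣVar(i) = 1.17 + 2.46 + 0.50 + 0.77 + 2.50 + 2.31 + 1.72 = 11.43
Sum of the 21 distinct covariances = 21 × 0.580 = 12.180
total variance = ΣVar(i) + 2·Σcov = 11.43 + 2 × 12.180 = 35.790
α = (7/6)·(1 − 11.43/35.790) = 0.794

Cronbach's α = 0.794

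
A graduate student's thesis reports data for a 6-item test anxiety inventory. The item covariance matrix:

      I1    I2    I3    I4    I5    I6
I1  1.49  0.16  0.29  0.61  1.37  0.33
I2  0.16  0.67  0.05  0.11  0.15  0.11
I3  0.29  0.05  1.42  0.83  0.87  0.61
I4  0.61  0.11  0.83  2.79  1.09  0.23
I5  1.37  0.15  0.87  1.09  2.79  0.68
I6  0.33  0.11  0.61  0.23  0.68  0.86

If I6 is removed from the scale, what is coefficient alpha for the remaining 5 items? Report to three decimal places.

Remaining items: I1, I2, I3, I4, I5 (k = 5).
Σσᵢ² = 1.49 + 0.67 + 1.42 + 2.79 + 2.79 = 9.16
σ²_total = 9.16 + 2 × 5.53 = 20.22
α (item deleted) = (5/4)·(1 − 9.16/20.22) = 0.684

α = 0.684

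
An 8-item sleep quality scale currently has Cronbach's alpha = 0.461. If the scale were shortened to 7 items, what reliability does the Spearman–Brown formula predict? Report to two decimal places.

Length factor m = 7/8 = 0.8750
α' = m·α / (1 − (1−m)·α)
   = 7/8 × 0.461 / (1 − (1 − 7/8) × 0.461)
   = 0.4034 / 0.9424 = 0.43

predicted reliability = 0.43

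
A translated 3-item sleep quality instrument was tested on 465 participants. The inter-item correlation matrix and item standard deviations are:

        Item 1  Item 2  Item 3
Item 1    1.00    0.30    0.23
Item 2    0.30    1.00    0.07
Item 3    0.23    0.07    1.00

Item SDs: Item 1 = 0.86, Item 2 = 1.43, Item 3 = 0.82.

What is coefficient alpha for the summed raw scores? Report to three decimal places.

α = 0.393

Σσ²ᵢ = 0.86² + 1.43² + 0.82² = 3.4569
Covariances σ_ij = r_ij · s_i · s_j:
  σ(Item 1,Item 2) = 0.30 × 0.86 × 1.43 = 0.3689
  σ(Item 1,Item 3) = 0.23 × 0.86 × 0.82 = 0.1622
  σ(Item 2,Item 3) = 0.07 × 1.43 × 0.82 = 0.0821
σ²_T = Σσ²ᵢ + 2·Σσ_ij = 3.4569 + 2 × 0.6132 = 4.6833
α = (3/2)·(1 − 3.4569/4.6833) = 0.393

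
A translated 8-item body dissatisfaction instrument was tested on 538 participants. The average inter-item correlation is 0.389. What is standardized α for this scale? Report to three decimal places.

α = 0.836

Standardized α = k·r̄ / (1 + (k−1)·r̄) = 8 × 0.389 / (1 + 7 × 0.389)
  = 3.1120 / 3.7230 = 0.836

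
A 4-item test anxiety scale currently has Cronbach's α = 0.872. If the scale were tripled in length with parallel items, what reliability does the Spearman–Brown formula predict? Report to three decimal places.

Length factor m = 3
α' = m·α / (1 + (m−1)·α)
   = 3 × 0.872 / (1 + (3 − 1) × 0.872)
   = 2.6160 / 2.7440 = 0.953

predicted reliability = 0.953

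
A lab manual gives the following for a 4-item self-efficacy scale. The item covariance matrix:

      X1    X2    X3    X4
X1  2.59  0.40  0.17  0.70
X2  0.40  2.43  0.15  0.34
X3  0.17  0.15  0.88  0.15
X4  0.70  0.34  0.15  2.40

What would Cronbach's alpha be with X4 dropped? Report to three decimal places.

Cronbach's alpha = 0.294

Remaining items: X1, X2, X3 (k = 3).
Σσᵢ² = 2.59 + 2.43 + 0.88 = 5.90
σ²_T = 5.90 + 2 × 0.72 = 7.34
α (item deleted) = (3/2)·(1 − 5.90/7.34) = 0.294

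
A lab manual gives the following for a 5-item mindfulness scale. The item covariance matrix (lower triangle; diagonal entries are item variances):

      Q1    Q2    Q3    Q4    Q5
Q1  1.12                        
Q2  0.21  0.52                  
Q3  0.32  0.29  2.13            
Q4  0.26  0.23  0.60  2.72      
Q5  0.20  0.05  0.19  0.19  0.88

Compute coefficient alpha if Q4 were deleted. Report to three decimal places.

coefficient alpha = 0.469

Remaining items: Q1, Q2, Q3, Q5 (k = 4).
Σσᵢ² = 1.12 + 0.52 + 2.13 + 0.88 = 4.65
σ²_total = 4.65 + 2 × 1.26 = 7.17
α (item deleted) = (4/3)·(1 − 4.65/7.17) = 0.469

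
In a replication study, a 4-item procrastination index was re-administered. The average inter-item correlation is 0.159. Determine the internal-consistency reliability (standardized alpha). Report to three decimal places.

Standardized α = k·r̄ / (1 + (k−1)·r̄) = 4 × 0.159 / (1 + 3 × 0.159)
  = 0.6360 / 1.4770 = 0.431

α = 0.431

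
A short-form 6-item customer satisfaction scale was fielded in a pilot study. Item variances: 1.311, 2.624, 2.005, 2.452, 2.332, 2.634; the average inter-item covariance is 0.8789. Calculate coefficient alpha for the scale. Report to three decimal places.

Σσ²ᵢ = 1.311 + 2.624 + 2.005 + 2.452 + 2.332 + 2.634 = 13.358
Sum of the 15 distinct covariances = 15 × 0.8789 = 13.1835
σ²_T = Σσ²ᵢ + 2·Σcov = 13.358 + 2 × 13.1835 = 39.7250
α = (6/5)·(1 − 13.358/39.7250) = 0.796

coefficient alpha = 0.796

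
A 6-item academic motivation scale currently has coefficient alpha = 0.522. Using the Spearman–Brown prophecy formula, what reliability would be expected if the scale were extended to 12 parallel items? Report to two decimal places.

predicted reliability = 0.69

Length factor m = 12/6 = 2.0000
α' = m·α / (1 + (m−1)·α)
   = 12/6 × 0.522 / (1 + (12/6 − 1) × 0.522)
   = 1.0440 / 1.5220 = 0.69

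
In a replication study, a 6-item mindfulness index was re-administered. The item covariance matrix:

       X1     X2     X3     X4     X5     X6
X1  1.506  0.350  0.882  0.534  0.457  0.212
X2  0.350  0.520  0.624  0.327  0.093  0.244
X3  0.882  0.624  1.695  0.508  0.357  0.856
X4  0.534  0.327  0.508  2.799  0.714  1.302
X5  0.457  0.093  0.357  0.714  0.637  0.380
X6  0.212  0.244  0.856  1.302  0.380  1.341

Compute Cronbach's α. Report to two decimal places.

ΣVar(i) = 1.506 + 0.520 + 1.695 + 2.799 + 0.637 + 1.341 = 8.498
Sum of the distinct covariances = 7.840
σ²_total = 8.498 + 2 × 7.840 = 24.178
α = (k/(k−1))·(1 − ΣVar(i)/σ²_total) = (6/5)·(1 − 8.498/24.178) = 0.78

Cronbach's α = 0.78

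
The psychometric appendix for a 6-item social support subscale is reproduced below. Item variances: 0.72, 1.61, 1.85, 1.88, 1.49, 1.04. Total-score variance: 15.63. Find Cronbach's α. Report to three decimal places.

ΣVar(i) = 0.72 + 1.61 + 1.85 + 1.88 + 1.49 + 1.04 = 8.59
α = (k/(k−1))·(1 − ΣVar(i)/Var(T)) = (6/5)·(1 − 8.59/15.63) = 0.540

Cronbach's α = 0.540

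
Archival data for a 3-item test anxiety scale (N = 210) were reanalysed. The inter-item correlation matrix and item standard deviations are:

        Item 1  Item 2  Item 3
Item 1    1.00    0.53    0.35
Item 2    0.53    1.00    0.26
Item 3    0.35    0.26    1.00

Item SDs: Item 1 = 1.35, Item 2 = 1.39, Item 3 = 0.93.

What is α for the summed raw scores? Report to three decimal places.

α = 0.651

Σσ²ᵢ = 1.35² + 1.39² + 0.93² = 4.6195
Covariances σ_ij = r_ij · s_i · s_j:
  σ(Item 1,Item 2) = 0.53 × 1.35 × 1.39 = 0.9945
  σ(Item 1,Item 3) = 0.35 × 1.35 × 0.93 = 0.4394
  σ(Item 2,Item 3) = 0.26 × 1.39 × 0.93 = 0.3361
σ²_T = Σσ²ᵢ + 2·Σσ_ij = 4.6195 + 2 × 1.7700 = 8.1595
α = (3/2)·(1 − 4.6195/8.1595) = 0.651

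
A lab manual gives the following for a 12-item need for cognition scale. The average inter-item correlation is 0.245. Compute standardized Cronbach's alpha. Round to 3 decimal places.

Standardized α = k·r̄ / (1 + (k−1)·r̄) = 12 × 0.245 / (1 + 11 × 0.245)
  = 2.9400 / 3.6950 = 0.796

α = 0.796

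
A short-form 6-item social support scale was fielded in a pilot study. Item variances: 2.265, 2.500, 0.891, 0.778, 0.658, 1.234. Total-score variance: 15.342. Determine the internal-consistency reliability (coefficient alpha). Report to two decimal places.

Σσ²ᵢ = 2.265 + 2.500 + 0.891 + 0.778 + 0.658 + 1.234 = 8.326
α = (k/(k−1))·(1 − Σσ²ᵢ/σ²_total) = (6/5)·(1 − 8.326/15.342) = 0.55

α = 0.55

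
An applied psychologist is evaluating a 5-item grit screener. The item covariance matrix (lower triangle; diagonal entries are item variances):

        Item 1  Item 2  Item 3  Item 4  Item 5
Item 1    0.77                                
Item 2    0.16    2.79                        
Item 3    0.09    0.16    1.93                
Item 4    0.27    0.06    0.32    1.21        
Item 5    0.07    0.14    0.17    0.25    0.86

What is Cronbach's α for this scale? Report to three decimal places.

α = 0.386

ΣVar(i) = 0.77 + 2.79 + 1.93 + 1.21 + 0.86 = 7.56
Sum of off-diagonal covariances = 1.69
Var(T) = 7.56 + 2 × 1.69 = 10.94
α = (k/(k−1))·(1 − ΣVar(i)/Var(T)) = (5/4)·(1 − 7.56/10.94) = 0.386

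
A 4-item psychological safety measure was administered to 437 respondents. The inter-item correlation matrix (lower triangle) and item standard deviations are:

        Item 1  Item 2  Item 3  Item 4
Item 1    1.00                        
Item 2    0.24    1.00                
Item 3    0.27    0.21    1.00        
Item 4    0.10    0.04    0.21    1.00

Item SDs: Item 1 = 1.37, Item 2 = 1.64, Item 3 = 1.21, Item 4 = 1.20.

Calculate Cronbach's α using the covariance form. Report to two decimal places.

Cronbach's α = 0.46

Σσ²ᵢ = 1.37² + 1.64² + 1.21² + 1.20² = 7.4706
Covariances σ_ij = r_ij · s_i · s_j:
  σ(Item 1,Item 2) = 0.24 × 1.37 × 1.64 = 0.5392
  σ(Item 1,Item 3) = 0.27 × 1.37 × 1.21 = 0.4476
  σ(Item 1,Item 4) = 0.10 × 1.37 × 1.20 = 0.1644
  σ(Item 2,Item 3) = 0.21 × 1.64 × 1.21 = 0.4167
  σ(Item 2,Item 4) = 0.04 × 1.64 × 1.20 = 0.0787
  σ(Item 3,Item 4) = 0.21 × 1.21 × 1.20 = 0.3049
σ²_T = Σσ²ᵢ + 2·Σσ_ij = 7.4706 + 2 × 1.9515 = 11.3736
α = (4/3)·(1 − 7.4706/11.3736) = 0.46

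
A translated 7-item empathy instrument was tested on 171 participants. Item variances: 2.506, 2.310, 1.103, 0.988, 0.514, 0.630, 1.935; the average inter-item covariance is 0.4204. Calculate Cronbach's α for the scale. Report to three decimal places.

α = 0.745

ΣVar(i) = 2.506 + 2.310 + 1.103 + 0.988 + 0.514 + 0.630 + 1.935 = 9.986
Sum of the 21 distinct covariances = 21 × 0.4204 = 8.8284
Var(T) = ΣVar(i) + 2·Σcov = 9.986 + 2 × 8.8284 = 27.6428
α = (7/6)·(1 − 9.986/27.6428) = 0.745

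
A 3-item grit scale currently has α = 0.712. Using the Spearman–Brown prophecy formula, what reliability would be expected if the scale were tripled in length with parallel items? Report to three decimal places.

predicted reliability = 0.881

Length factor m = 3
α' = m·α / (1 + (m−1)·α)
   = 3 × 0.712 / (1 + (3 − 1) × 0.712)
   = 2.1360 / 2.4240 = 0.881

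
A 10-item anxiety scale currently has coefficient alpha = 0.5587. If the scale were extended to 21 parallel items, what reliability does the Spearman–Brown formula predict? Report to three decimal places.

Length factor m = 21/10 = 2.1000
α' = m·α / (1 + (m−1)·α)
   = 21/10 × 0.5587 / (1 + (21/10 − 1) × 0.5587)
   = 1.1733 / 1.6146 = 0.727

predicted reliability = 0.727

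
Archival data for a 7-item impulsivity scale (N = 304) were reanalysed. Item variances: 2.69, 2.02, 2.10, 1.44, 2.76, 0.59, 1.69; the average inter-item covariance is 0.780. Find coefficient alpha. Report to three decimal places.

α = 0.830

Σσ²ᵢ = 2.69 + 2.02 + 2.10 + 1.44 + 2.76 + 0.59 + 1.69 = 13.29
Sum of the 21 distinct covariances = 21 × 0.780 = 16.380
Var(T) = Σσ²ᵢ + 2·Σcov = 13.29 + 2 × 16.380 = 46.050
α = (7/6)·(1 − 13.29/46.050) = 0.830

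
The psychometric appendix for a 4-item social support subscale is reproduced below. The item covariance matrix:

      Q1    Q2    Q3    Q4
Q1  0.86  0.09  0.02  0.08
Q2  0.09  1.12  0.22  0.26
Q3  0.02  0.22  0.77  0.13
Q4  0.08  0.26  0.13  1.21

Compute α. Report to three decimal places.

α = 0.384

ΣVar(i) = 0.86 + 1.12 + 0.77 + 1.21 = 3.96
Sum of the distinct covariances = 0.80
σ²_T = 3.96 + 2 × 0.80 = 5.56
α = (k/(k−1))·(1 − ΣVar(i)/σ²_T) = (4/3)·(1 − 3.96/5.56) = 0.384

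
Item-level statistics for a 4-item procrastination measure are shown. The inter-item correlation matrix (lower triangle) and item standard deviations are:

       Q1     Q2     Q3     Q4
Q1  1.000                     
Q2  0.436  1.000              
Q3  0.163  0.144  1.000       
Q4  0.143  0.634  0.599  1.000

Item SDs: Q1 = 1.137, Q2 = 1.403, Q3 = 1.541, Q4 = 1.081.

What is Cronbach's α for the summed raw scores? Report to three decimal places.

Σσ²ᵢ = 1.137² + 1.403² + 1.541² + 1.081² = 6.8044
Covariances σ_ij = r_ij · s_i · s_j:
  σ(Q1,Q2) = 0.436 × 1.137 × 1.403 = 0.6955
  σ(Q1,Q3) = 0.163 × 1.137 × 1.541 = 0.2856
  σ(Q1,Q4) = 0.143 × 1.137 × 1.081 = 0.1758
  σ(Q2,Q3) = 0.144 × 1.403 × 1.541 = 0.3113
  σ(Q2,Q4) = 0.634 × 1.403 × 1.081 = 0.9616
  σ(Q3,Q4) = 0.599 × 1.541 × 1.081 = 0.9978
σ²_T = Σσ²ᵢ + 2·Σσ_ij = 6.8044 + 2 × 3.4276 = 13.6596
α = (4/3)·(1 − 6.8044/13.6596) = 0.669

α = 0.669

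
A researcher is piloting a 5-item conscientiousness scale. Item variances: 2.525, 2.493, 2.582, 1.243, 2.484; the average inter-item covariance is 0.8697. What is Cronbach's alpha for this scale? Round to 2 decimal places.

Σσᵢ² = 2.525 + 2.493 + 2.582 + 1.243 + 2.484 = 11.327
Sum of the 10 distinct covariances = 10 × 0.8697 = 8.6970
σ²_T = Σσᵢ² + 2·Σcov = 11.327 + 2 × 8.6970 = 28.7210
α = (5/4)·(1 − 11.327/28.7210) = 0.76

Cronbach's alpha = 0.76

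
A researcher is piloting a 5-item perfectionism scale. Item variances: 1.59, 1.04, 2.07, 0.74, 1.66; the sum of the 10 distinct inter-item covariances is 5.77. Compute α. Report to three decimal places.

α = 0.774

ΣVar(i) = 1.59 + 1.04 + 2.07 + 0.74 + 1.66 = 7.10
Sum of distinct covariances = 5.77
total variance = ΣVar(i) + 2·Σcov = 7.10 + 2 × 5.77 = 18.64
α = (5/4)·(1 − 7.10/18.64) = 0.774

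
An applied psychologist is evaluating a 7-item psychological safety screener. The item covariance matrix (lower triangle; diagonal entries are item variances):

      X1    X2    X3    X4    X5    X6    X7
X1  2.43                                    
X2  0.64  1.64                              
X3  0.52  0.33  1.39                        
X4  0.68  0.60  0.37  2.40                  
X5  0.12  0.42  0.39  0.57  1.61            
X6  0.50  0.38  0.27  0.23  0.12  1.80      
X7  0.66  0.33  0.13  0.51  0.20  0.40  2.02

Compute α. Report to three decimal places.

α = 0.650

Σσ²ᵢ = 2.43 + 1.64 + 1.39 + 2.40 + 1.61 + 1.80 + 2.02 = 13.29
Σ_{i<j} σ_ij = 8.37
Var(T) = 13.29 + 2 × 8.37 = 30.03
α = (k/(k−1))·(1 − Σσ²ᵢ/Var(T)) = (7/6)·(1 − 13.29/30.03) = 0.650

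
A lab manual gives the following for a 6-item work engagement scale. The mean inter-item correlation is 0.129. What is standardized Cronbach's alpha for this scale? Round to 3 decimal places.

standardized Cronbach's alpha = 0.471

Standardized α = k·r̄ / (1 + (k−1)·r̄) = 6 × 0.129 / (1 + 5 × 0.129)
  = 0.7740 / 1.6450 = 0.471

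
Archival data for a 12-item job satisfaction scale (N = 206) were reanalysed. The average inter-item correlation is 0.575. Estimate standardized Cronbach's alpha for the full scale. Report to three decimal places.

Standardized α = k·r̄ / (1 + (k−1)·r̄) = 12 × 0.575 / (1 + 11 × 0.575)
  = 6.9000 / 7.3250 = 0.942

standardized Cronbach's alpha = 0.942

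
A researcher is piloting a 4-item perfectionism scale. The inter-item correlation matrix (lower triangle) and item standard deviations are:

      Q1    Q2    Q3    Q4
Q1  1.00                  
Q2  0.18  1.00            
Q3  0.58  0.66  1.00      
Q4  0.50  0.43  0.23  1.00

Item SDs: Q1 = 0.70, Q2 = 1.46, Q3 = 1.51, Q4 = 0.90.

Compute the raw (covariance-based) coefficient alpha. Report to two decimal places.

Σσ²ᵢ = 0.70² + 1.46² + 1.51² + 0.90² = 5.7117
Covariances σ_ij = r_ij · s_i · s_j:
  σ(Q1,Q2) = 0.18 × 0.70 × 1.46 = 0.1840
  σ(Q1,Q3) = 0.58 × 0.70 × 1.51 = 0.6131
  σ(Q1,Q4) = 0.50 × 0.70 × 0.90 = 0.3150
  σ(Q2,Q3) = 0.66 × 1.46 × 1.51 = 1.4550
  σ(Q2,Q4) = 0.43 × 1.46 × 0.90 = 0.5650
  σ(Q3,Q4) = 0.23 × 1.51 × 0.90 = 0.3126
σ²_T = Σσ²ᵢ + 2·Σσ_ij = 5.7117 + 2 × 3.4447 = 12.6011
α = (4/3)·(1 − 5.7117/12.6011) = 0.73

α = 0.73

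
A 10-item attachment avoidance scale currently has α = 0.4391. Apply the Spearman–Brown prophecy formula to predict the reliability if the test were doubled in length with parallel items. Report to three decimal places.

predicted reliability = 0.610

Length factor m = 2
α' = m·α / (1 + (m−1)·α)
   = 2 × 0.4391 / (1 + (2 − 1) × 0.4391)
   = 0.8782 / 1.4391 = 0.610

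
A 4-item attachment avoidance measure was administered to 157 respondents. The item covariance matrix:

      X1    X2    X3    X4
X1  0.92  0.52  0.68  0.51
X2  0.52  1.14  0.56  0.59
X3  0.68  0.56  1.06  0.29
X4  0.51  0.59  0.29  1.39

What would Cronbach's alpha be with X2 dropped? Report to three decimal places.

Cronbach's alpha = 0.701

Remaining items: X1, X3, X4 (k = 3).
ΣVar(i) = 0.92 + 1.06 + 1.39 = 3.37
σ²_total = 3.37 + 2 × 1.48 = 6.33
α (item deleted) = (3/2)·(1 − 3.37/6.33) = 0.701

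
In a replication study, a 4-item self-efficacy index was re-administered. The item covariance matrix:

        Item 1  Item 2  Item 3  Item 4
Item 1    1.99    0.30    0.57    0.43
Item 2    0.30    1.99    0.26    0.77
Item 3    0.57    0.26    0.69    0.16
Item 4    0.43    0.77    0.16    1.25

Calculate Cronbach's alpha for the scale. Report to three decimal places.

Cronbach's alpha = 0.609

sum of item variances = 1.99 + 1.99 + 0.69 + 1.25 = 5.92
Sum of off-diagonal covariances = 2.49
total variance = 5.92 + 2 × 2.49 = 10.90
α = (k/(k−1))·(1 − sum of item variances/total variance) = (4/3)·(1 − 5.92/10.90) = 0.609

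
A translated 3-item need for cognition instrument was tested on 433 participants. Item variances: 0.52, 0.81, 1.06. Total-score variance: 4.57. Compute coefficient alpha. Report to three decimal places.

coefficient alpha = 0.716

Σσᵢ² = 0.52 + 0.81 + 1.06 = 2.39
α = (k/(k−1))·(1 − Σσᵢ²/total variance) = (3/2)·(1 − 2.39/4.57) = 0.716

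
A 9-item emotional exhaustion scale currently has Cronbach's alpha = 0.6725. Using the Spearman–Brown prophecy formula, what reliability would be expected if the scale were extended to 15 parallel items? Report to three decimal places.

predicted reliability = 0.774

Length factor m = 15/9 = 1.6667
α' = m·α / (1 + (m−1)·α)
   = 15/9 × 0.6725 / (1 + (15/9 − 1) × 0.6725)
   = 1.1208 / 1.4483 = 0.774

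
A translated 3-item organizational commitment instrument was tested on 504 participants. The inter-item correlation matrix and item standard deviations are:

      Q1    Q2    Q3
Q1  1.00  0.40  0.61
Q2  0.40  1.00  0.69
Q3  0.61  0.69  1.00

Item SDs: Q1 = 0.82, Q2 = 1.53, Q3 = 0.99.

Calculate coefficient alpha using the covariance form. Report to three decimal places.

coefficient alpha = 0.758

Σσ²ᵢ = 0.82² + 1.53² + 0.99² = 3.9934
Covariances σ_ij = r_ij · s_i · s_j:
  σ(Q1,Q2) = 0.40 × 0.82 × 1.53 = 0.5018
  σ(Q1,Q3) = 0.61 × 0.82 × 0.99 = 0.4952
  σ(Q2,Q3) = 0.69 × 1.53 × 0.99 = 1.0451
σ²_T = Σσ²ᵢ + 2·Σσ_ij = 3.9934 + 2 × 2.0421 = 8.0776
α = (3/2)·(1 − 3.9934/8.0776) = 0.758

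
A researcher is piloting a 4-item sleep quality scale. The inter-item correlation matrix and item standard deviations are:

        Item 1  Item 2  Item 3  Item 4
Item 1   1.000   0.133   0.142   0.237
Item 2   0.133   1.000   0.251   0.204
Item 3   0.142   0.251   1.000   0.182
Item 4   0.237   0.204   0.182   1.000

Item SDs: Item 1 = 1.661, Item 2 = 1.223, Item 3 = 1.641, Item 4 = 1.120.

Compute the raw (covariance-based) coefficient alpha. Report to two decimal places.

Σσ²ᵢ = 1.661² + 1.223² + 1.641² + 1.120² = 8.2019
Covariances σ_ij = r_ij · s_i · s_j:
  σ(Item 1,Item 2) = 0.133 × 1.661 × 1.223 = 0.2702
  σ(Item 1,Item 3) = 0.142 × 1.661 × 1.641 = 0.3870
  σ(Item 1,Item 4) = 0.237 × 1.661 × 1.120 = 0.4409
  σ(Item 2,Item 3) = 0.251 × 1.223 × 1.641 = 0.5037
  σ(Item 2,Item 4) = 0.204 × 1.223 × 1.120 = 0.2794
  σ(Item 3,Item 4) = 0.182 × 1.641 × 1.120 = 0.3345
σ²_T = Σσ²ᵢ + 2·Σσ_ij = 8.2019 + 2 × 2.2157 = 12.6333
α = (4/3)·(1 − 8.2019/12.6333) = 0.47

coefficient alpha = 0.47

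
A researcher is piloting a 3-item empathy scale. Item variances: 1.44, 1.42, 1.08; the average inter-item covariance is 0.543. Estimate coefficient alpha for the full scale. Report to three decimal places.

Σσᵢ² = 1.44 + 1.42 + 1.08 = 3.94
Sum of the 3 distinct covariances = 3 × 0.543 = 1.629
Var(T) = Σσᵢ² + 2·Σcov = 3.94 + 2 × 1.629 = 7.198
α = (3/2)·(1 − 3.94/7.198) = 0.679

α = 0.679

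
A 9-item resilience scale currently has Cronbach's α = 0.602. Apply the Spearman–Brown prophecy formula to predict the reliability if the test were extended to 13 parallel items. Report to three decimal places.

Length factor m = 13/9 = 1.4444
α' = m·α / (1 + (m−1)·α)
   = 13/9 × 0.602 / (1 + (13/9 − 1) × 0.602)
   = 0.8696 / 1.2676 = 0.686

predicted reliability = 0.686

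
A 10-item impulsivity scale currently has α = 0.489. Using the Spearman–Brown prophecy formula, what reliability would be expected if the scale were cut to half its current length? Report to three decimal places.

predicted reliability = 0.324

Length factor m = 1/2
α' = m·α / (1 − (1−m)·α)
   = 1/2 × 0.489 / (1 − (1 − 1/2) × 0.489)
   = 0.2445 / 0.7555 = 0.324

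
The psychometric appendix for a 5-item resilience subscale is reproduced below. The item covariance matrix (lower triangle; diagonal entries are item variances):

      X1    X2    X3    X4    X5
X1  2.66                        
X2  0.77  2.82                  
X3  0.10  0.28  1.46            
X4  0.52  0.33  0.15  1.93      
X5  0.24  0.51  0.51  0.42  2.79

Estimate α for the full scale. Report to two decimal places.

sum of item variances = 2.66 + 2.82 + 1.46 + 1.93 + 2.79 = 11.66
Sum of off-diagonal covariances = 3.83
σ²_T = 11.66 + 2 × 3.83 = 19.32
α = (k/(k−1))·(1 − sum of item variances/σ²_T) = (5/4)·(1 − 11.66/19.32) = 0.50

α = 0.50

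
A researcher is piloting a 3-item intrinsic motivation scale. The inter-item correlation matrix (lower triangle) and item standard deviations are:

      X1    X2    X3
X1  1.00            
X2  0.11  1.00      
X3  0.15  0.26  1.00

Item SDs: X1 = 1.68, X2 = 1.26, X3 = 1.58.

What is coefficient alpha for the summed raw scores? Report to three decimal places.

Σσ²ᵢ = 1.68² + 1.26² + 1.58² = 6.9064
Covariances σ_ij = r_ij · s_i · s_j:
  σ(X1,X2) = 0.11 × 1.68 × 1.26 = 0.2328
  σ(X1,X3) = 0.15 × 1.68 × 1.58 = 0.3982
  σ(X2,X3) = 0.26 × 1.26 × 1.58 = 0.5176
σ²_T = Σσ²ᵢ + 2·Σσ_ij = 6.9064 + 2 × 1.1486 = 9.2036
α = (3/2)·(1 − 6.9064/9.2036) = 0.374

α = 0.374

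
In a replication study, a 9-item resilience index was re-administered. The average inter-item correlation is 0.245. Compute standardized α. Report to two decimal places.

Standardized α = k·r̄ / (1 + (k−1)·r̄) = 9 × 0.245 / (1 + 8 × 0.245)
  = 2.2050 / 2.9600 = 0.74

α = 0.74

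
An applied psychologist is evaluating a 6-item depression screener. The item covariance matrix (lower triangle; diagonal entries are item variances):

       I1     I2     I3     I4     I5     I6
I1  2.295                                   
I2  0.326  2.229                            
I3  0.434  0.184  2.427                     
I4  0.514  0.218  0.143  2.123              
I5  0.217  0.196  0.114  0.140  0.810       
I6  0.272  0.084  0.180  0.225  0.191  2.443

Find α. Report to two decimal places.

sum of item variances = 2.295 + 2.229 + 2.427 + 2.123 + 0.810 + 2.443 = 12.327
Sum of off-diagonal covariances = 3.438
σ²_T = 12.327 + 2 × 3.438 = 19.203
α = (k/(k−1))·(1 − sum of item variances/σ²_T) = (6/5)·(1 − 12.327/19.203) = 0.43

α = 0.43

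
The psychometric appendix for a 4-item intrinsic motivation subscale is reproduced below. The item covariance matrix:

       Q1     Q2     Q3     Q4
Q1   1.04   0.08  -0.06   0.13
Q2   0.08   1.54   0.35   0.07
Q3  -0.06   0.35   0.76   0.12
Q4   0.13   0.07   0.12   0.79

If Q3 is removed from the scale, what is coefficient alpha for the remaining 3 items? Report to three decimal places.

Remaining items: Q1, Q2, Q4 (k = 3).
Σσ²ᵢ = 1.04 + 1.54 + 0.79 = 3.37
σ²_T = 3.37 + 2 × 0.28 = 3.93
α (item deleted) = (3/2)·(1 − 3.37/3.93) = 0.214

α = 0.214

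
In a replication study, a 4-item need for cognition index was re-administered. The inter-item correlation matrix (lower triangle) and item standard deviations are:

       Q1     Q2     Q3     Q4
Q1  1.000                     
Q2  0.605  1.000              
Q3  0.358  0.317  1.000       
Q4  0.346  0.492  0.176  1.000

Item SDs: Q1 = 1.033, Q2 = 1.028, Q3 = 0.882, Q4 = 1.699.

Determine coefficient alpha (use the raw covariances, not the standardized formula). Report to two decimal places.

α = 0.68

Σσ²ᵢ = 1.033² + 1.028² + 0.882² + 1.699² = 5.7884
Covariances σ_ij = r_ij · s_i · s_j:
  σ(Q1,Q2) = 0.605 × 1.033 × 1.028 = 0.6425
  σ(Q1,Q3) = 0.358 × 1.033 × 0.882 = 0.3262
  σ(Q1,Q4) = 0.346 × 1.033 × 1.699 = 0.6073
  σ(Q2,Q3) = 0.317 × 1.028 × 0.882 = 0.2874
  σ(Q2,Q4) = 0.492 × 1.028 × 1.699 = 0.8593
  σ(Q3,Q4) = 0.176 × 0.882 × 1.699 = 0.2637
σ²_T = Σσ²ᵢ + 2·Σσ_ij = 5.7884 + 2 × 2.9864 = 11.7612
α = (4/3)·(1 − 5.7884/11.7612) = 0.68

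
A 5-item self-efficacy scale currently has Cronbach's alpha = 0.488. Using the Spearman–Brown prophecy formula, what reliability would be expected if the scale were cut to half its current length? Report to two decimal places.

Length factor m = 1/2
α' = m·α / (1 − (1−m)·α)
   = 1/2 × 0.488 / (1 − (1 − 1/2) × 0.488)
   = 0.2440 / 0.7560 = 0.32

predicted reliability = 0.32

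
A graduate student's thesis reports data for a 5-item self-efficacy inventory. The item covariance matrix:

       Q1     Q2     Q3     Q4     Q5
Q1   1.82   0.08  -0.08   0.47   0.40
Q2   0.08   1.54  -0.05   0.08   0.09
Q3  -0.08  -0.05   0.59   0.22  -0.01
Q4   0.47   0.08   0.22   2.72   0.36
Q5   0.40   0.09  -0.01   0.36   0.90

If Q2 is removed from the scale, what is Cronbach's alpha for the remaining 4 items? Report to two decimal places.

α = 0.41

Remaining items: Q1, Q3, Q4, Q5 (k = 4).
Σσᵢ² = 1.82 + 0.59 + 2.72 + 0.90 = 6.03
σ²_total = 6.03 + 2 × 1.36 = 8.75
α (item deleted) = (4/3)·(1 − 6.03/8.75) = 0.41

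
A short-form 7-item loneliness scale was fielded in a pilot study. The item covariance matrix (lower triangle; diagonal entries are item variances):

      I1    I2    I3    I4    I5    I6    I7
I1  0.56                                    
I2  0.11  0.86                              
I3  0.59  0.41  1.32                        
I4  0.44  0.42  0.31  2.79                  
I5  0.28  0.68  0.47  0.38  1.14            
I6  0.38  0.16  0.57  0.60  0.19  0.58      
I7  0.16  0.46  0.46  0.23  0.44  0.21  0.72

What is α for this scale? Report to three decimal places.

α = 0.777

sum of item variances = 0.56 + 0.86 + 1.32 + 2.79 + 1.14 + 0.58 + 0.72 = 7.97
Sum of off-diagonal covariances = 7.95
total variance = 7.97 + 2 × 7.95 = 23.87
α = (k/(k−1))·(1 − sum of item variances/total variance) = (7/6)·(1 − 7.97/23.87) = 0.777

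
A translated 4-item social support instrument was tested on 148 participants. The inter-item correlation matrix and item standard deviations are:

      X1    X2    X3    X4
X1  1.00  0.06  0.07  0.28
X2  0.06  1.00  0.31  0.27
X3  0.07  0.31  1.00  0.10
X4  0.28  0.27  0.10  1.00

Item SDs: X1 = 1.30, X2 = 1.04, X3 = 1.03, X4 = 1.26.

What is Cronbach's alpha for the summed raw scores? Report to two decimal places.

Σσ²ᵢ = 1.30² + 1.04² + 1.03² + 1.26² = 5.4201
Covariances σ_ij = r_ij · s_i · s_j:
  σ(X1,X2) = 0.06 × 1.30 × 1.04 = 0.0811
  σ(X1,X3) = 0.07 × 1.30 × 1.03 = 0.0937
  σ(X1,X4) = 0.28 × 1.30 × 1.26 = 0.4586
  σ(X2,X3) = 0.31 × 1.04 × 1.03 = 0.3321
  σ(X2,X4) = 0.27 × 1.04 × 1.26 = 0.3538
  σ(X3,X4) = 0.10 × 1.03 × 1.26 = 0.1298
σ²_T = Σσ²ᵢ + 2·Σσ_ij = 5.4201 + 2 × 1.4491 = 8.3183
α = (4/3)·(1 − 5.4201/8.3183) = 0.46

α = 0.46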